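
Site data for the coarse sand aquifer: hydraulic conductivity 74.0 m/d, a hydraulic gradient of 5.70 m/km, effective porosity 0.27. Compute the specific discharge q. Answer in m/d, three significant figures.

0.422 m/d

q = Ki = 74.0 × 0.0057 = 0.4218 m/d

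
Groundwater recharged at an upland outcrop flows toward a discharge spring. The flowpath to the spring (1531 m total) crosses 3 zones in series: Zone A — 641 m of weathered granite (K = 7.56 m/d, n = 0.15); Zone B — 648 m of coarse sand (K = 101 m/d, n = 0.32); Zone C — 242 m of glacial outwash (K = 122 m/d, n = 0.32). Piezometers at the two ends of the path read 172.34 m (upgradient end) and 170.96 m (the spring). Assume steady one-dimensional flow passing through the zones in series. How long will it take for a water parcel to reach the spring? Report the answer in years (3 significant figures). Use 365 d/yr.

Total head drop ΔH = 172.34 − 170.96 = 1.38 m
Steady 1-D flow in series ⇒ the Darcy flux q is identical in every zone and the zone head losses add (resistances L/K in series).
Σ(L/K) = 641/7.56 + 648/101 + 242/122 = 84.79 + 6.416 + 1.984 = 93.19 d
q = ΔH / Σ(L/K) = 1.38 / 93.19 = 0.01481 m/d (same in every zone)
Zone A: v = q/n = 0.01481/0.15 = 0.09873 m/d → t_A = 641/0.09873 = 6493 d
Zone B: v = q/n = 0.01481/0.32 = 0.04628 m/d → t_B = 648/0.04628 = 14000 d
Zone C: v = q/n = 0.01481/0.32 = 0.04628 m/d → t_C = 242/0.04628 = 5229 d
Total t = 6493 + 14000 + 5229 = 25720 d
   = 25720 / 365 = 70.5 yr

70.5 years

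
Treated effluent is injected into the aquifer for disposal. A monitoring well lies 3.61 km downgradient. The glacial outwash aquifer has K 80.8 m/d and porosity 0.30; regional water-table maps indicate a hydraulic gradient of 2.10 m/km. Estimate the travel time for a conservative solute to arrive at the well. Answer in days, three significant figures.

6380 days

q = Ki = 80.8 × 0.0021 = 0.1697 m/d
Seepage velocity v = q / n = 0.1697 / 0.30 = 0.5656 m/d
L = 3.61 km = 3610 m
t = L / v = 3610 / 0.5656 = 6383 d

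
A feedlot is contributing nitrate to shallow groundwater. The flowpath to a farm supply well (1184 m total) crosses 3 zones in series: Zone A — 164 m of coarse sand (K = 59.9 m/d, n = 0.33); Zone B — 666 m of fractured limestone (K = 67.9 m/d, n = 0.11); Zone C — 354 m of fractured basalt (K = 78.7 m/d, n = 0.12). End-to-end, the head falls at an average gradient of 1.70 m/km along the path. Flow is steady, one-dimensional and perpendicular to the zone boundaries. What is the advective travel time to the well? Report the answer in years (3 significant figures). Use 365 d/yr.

Continuity: the same q passes through each zone, so ΔH = q·Σ(L_j/K_j) — the zones act as resistances in series.
Σ(L/K) = 164/59.9 + 666/67.9 + 354/78.7 = 2.738 + 9.809 + 4.498 = 17.04 d
K_eq = L_total / Σ(L/K) = 1184 / 17.04 = 69.47 m/d
q = K_eq · i = 69.47 × 0.0017 = 0.1181 m/d (same in every zone)
Zone A: v = q/n = 0.1181/0.33 = 0.3579 m/d → t_A = 164/0.3579 = 458.3 d
Zone B: v = q/n = 0.1181/0.11 = 1.074 m/d → t_B = 666/1.074 = 620.4 d
Zone C: v = q/n = 0.1181/0.12 = 0.9841 m/d → t_C = 354/0.9841 = 359.7 d
Total t = 458.3 + 620.4 + 359.7 = 1438 d
   = 1438 / 365 = 3.94 yr

3.94 years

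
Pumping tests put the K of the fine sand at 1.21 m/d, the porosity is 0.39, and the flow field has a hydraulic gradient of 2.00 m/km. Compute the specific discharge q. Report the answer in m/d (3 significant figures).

Specific discharge q = 1.21 × 0.0020 = 0.002420 m/d

0.00242 m/d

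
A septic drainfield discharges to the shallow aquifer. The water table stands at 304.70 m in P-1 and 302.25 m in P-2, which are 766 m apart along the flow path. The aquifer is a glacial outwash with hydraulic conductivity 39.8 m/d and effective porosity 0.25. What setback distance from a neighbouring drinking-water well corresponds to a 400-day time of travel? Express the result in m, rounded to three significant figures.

204 m

Hydraulic gradient i = (304.70 − 302.25) / 766 = 2.45 / 766 = 0.003198
q = Ki = 39.8 × 0.003198 = 0.1273 m/d
v_s = q/n_e = 0.1273/0.25 = 0.5092 m/d
L = v × T = 0.5092 × 400 = 203.7 m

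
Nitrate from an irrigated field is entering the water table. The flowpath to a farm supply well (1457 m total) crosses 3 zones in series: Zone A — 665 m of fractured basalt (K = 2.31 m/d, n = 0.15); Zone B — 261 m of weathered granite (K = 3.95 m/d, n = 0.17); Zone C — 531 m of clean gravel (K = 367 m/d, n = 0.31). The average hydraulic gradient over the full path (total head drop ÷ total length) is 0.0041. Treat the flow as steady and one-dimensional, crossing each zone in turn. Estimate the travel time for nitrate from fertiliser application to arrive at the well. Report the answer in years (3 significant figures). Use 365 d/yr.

50.3 years

Continuity: the same q passes through each zone, so ΔH = q·Σ(L_j/K_j) — the zones act as resistances in series.
Σ(L/K) = 665/2.31 + 261/3.95 + 531/367 = 287.9 + 66.08 + 1.447 = 355.4 d
K_eq = L_total / Σ(L/K) = 1457 / 355.4 = 4.100 m/d
q = K_eq · i = 4.100 × 0.0041 = 0.01681 m/d (same in every zone)
Zone A: v = q/n = 0.01681/0.15 = 0.1121 m/d → t_A = 665/0.1121 = 5935 d
Zone B: v = q/n = 0.01681/0.17 = 0.09887 m/d → t_B = 261/0.09887 = 2640 d
Zone C: v = q/n = 0.01681/0.31 = 0.05422 m/d → t_C = 531/0.05422 = 9793 d
Total t = 5935 + 2640 + 9793 = 18370 d
   = 18370 / 365 = 50.3 yr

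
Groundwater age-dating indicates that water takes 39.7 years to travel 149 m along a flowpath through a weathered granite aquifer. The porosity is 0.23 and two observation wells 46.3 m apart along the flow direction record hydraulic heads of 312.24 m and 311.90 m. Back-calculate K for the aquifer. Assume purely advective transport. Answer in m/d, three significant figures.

Hydraulic gradient i = (312.24 − 311.90) / 46.3 = 0.34 / 46.3 = 0.007343
t = 39.7 years = 14490 d
v = L / t = 149 / 14490 = 0.01028 m/d
K = v · n / i = 0.01028 × 0.23 / 0.007343 = 0.322 m/d

0.322 m/d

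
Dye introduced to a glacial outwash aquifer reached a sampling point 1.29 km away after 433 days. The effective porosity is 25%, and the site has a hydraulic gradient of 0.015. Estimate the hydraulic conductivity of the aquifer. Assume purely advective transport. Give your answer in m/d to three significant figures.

49.7 m/d

L = 1.29 km = 1290 m
v = L / t = 1290 / 433 = 2.979 m/d
K = v · n / i = 2.979 × 0.25 / 0.015 = 49.7 m/d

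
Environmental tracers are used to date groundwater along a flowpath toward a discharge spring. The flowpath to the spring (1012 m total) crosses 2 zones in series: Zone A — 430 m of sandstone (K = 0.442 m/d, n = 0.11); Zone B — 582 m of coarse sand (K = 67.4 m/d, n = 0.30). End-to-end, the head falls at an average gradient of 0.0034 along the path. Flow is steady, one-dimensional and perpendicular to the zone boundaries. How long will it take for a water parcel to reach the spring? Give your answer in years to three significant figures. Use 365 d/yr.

173 years

Continuity: the same q passes through each zone, so ΔH = q·Σ(L_j/K_j) — the zones act as resistances in series.
Σ(L/K) = 430/0.442 + 582/67.4 = 972.9 + 8.635 = 981.5 d
K_eq = L_total / Σ(L/K) = 1012 / 981.5 = 1.031 m/d
q = K_eq · i = 1.031 × 0.0034 = 0.003506 m/d (same in every zone)
Zone A: v = q/n = 0.003506/0.11 = 0.03187 m/d → t_A = 430/0.03187 = 13490 d
Zone B: v = q/n = 0.003506/0.30 = 0.01169 m/d → t_B = 582/0.01169 = 49800 d
Total t = 13490 + 49800 = 63300 d
   = 63300 / 365 = 173 yr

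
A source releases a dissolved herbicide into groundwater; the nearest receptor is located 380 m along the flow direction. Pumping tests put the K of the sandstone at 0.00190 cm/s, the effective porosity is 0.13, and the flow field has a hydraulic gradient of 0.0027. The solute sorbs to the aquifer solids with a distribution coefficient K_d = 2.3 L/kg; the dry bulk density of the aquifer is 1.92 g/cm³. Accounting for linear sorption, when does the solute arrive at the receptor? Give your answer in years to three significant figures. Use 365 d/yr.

1070 years

K = 0.00190 cm/s × 864 = 1.642 m/d
Darcy flux q = K·i = 1.642 × 0.0027 = 0.004432 m/d
Average linear velocity = 0.004432 / 0.13 = 0.03409 m/d
Retardation R = 1 + ρ_b·K_d/n = 1 + 1.92×2.3/0.13 = 34.97
Contaminant velocity v_c = v/R = 0.03409/34.97 = 9.750e-4 m/d
t = L/v_c = 380/9.750e-4 = 389700 d
   = 389700/365 = 1070 yr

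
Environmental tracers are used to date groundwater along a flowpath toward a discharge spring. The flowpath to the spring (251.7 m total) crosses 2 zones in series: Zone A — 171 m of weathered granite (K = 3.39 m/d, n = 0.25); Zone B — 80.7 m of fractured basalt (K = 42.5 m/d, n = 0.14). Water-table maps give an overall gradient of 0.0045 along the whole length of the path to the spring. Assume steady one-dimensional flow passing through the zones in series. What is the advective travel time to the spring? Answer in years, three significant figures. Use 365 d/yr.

For zones in series the flux q is common to all zones; the equivalent conductivity is the harmonic (thickness-weighted) mean, K_eq = L_total / Σ(L_j/K_j).
Σ(L/K) = 171/3.39 + 80.7/42.5 = 50.44 + 1.899 = 52.34 d
K_eq = L_total / Σ(L/K) = 251.7 / 52.34 = 4.809 m/d
q = K_eq · i = 4.809 × 0.0045 = 0.02164 m/d (same in every zone)
Zone A: v = q/n = 0.02164/0.25 = 0.08656 m/d → t_A = 171/0.08656 = 1976 d
Zone B: v = q/n = 0.02164/0.14 = 0.1546 m/d → t_B = 80.7/0.1546 = 522.1 d
Total t = 1976 + 522.1 = 2498 d
   = 2498 / 365 = 6.84 yr

6.84 years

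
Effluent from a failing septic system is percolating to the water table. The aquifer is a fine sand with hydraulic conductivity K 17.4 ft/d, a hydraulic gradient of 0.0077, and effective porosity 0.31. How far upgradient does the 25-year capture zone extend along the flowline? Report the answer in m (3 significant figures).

1200 m

K = 17.4 ft/d × 0.3048 = 5.304 m/d
q = Ki = 5.304 × 0.0077 = 0.04084 m/d
v = Ki/n = 5.304·0.0077/0.31 = 0.1317 m/d
T = 25 yr × 365 = 9125 d
L = v × T = 0.1317 × 9125 = 1202 m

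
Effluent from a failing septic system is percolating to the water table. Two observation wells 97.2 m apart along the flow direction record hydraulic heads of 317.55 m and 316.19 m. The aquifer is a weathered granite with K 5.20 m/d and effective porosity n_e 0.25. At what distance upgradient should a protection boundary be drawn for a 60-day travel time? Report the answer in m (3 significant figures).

17.5 m

Hydraulic gradient i = (317.55 − 316.19) / 97.2 = 1.36 / 97.2 = 0.01399
Darcy flux q = K·i = 5.20 × 0.01399 = 0.07276 m/d
Seepage velocity v = q / n = 0.07276 / 0.25 = 0.2910 m/d
L = v × T = 0.2910 × 60 = 17.46 m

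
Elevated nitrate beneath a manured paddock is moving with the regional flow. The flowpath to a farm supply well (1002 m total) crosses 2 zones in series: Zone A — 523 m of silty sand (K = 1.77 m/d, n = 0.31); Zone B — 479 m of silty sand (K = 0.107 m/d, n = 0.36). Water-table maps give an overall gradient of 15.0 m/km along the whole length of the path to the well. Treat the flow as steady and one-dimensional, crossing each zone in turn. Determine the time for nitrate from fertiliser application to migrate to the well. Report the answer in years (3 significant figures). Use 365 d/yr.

Steady 1-D flow in series ⇒ the Darcy flux q is identical in every zone and the zone head losses add (resistances L/K in series).
Σ(L/K) = 523/1.77 + 479/0.107 = 295.5 + 4477 = 4772 d
K_eq = L_total / Σ(L/K) = 1002 / 4772 = 0.2100 m/d
q = K_eq · i = 0.2100 × 0.015 = 0.003150 m/d (same in every zone)
Zone A: v = q/n = 0.003150/0.31 = 0.01016 m/d → t_A = 523/0.01016 = 51480 d
Zone B: v = q/n = 0.003150/0.36 = 0.008749 m/d → t_B = 479/0.008749 = 54750 d
Total t = 51480 + 54750 = 106200 d
   = 106200 / 365 = 291 yr

291 years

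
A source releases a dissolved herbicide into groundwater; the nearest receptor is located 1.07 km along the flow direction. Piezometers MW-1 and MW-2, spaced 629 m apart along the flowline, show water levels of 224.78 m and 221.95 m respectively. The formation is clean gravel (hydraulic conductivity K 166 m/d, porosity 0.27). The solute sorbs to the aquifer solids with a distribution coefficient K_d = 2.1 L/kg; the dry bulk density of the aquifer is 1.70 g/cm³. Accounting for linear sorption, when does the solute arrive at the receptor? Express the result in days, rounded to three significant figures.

Hydraulic gradient i = (224.78 − 221.95) / 629 = 2.83 / 629 = 0.004499
Darcy flux q = K·i = 166 × 0.004499 = 0.7469 m/d
v_s = q/n_e = 0.7469/0.27 = 2.766 m/d
Retardation R = 1 + ρ_b·K_d/n = 1 + 1.70×2.1/0.27 = 14.22
Contaminant velocity v_c = v/R = 2.766/14.22 = 0.1945 m/d
L = 1.07 km = 1070 m
t = L/v_c = 1070/0.1945 = 5501 d

5500 days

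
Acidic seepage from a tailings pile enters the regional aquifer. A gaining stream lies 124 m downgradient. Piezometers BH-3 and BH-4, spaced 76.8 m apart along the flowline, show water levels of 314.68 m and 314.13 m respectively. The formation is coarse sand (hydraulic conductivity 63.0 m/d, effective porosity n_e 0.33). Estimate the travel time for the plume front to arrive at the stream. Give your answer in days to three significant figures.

Hydraulic gradient i = (314.68 − 314.13) / 76.8 = 0.55 / 76.8 = 0.007161
Specific discharge q = 63.0 × 0.007161 = 0.4512 m/d
v_s = q/n_e = 0.4512/0.33 = 1.367 m/d
t = L / v = 124 / 1.367 = 90.70 d

90.7 days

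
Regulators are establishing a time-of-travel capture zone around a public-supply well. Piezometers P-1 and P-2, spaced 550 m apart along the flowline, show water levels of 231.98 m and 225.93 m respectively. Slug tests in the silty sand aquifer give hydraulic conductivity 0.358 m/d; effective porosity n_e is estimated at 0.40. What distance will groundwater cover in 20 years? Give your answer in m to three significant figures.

Hydraulic gradient i = (231.98 − 225.93) / 550 = 6.05 / 550 = 0.01100
Darcy flux q = K·i = 0.358 × 0.01100 = 0.003938 m/d
v = Ki/n = 0.358·0.01100/0.40 = 0.009845 m/d
T = 20 yr × 365 = 7300 d
L = v × T = 0.009845 × 7300 = 71.87 m

71.9 m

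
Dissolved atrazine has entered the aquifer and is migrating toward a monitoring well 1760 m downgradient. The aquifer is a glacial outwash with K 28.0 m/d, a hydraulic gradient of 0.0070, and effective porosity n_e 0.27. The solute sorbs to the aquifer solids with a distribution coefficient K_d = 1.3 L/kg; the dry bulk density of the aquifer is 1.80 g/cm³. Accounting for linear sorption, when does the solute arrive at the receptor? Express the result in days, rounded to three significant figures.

Specific discharge q = 28.0 × 0.0070 = 0.1960 m/d
Average linear velocity = 0.1960 / 0.27 = 0.7259 m/d
Retardation R = 1 + ρ_b·K_d/n = 1 + 1.80×1.3/0.27 = 9.667
Contaminant velocity v_c = v/R = 0.7259/9.667 = 0.07510 m/d
t = L/v_c = 1760/0.07510 = 23440 d

23400 days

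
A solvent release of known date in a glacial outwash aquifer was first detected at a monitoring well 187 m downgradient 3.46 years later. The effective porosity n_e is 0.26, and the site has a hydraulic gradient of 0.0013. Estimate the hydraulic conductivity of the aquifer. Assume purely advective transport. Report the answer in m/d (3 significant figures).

29.6 m/d

t = 3.46 years = 1263 d
v = L / t = 187 / 1263 = 0.1481 m/d
K = v · n / i = 0.1481 × 0.26 / 0.0013 = 29.6 m/d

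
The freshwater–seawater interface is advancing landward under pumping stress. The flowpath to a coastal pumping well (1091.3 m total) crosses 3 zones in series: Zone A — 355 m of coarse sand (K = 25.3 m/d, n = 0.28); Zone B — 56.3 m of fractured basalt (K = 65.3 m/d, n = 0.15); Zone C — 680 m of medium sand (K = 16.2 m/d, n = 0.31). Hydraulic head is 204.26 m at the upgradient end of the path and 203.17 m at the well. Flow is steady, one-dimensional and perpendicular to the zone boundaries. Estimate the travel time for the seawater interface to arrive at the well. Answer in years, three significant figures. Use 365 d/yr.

Total head drop ΔH = 204.26 − 203.17 = 1.09 m
Continuity: the same q passes through each zone, so ΔH = q·Σ(L_j/K_j) — the zones act as resistances in series.
Σ(L/K) = 355/25.3 + 56.3/65.3 + 680/16.2 = 14.03 + 0.8622 + 41.98 = 56.87 d
q = ΔH / Σ(L/K) = 1.09 / 56.87 = 0.01917 m/d (same in every zone)
Zone A: v = q/n = 0.01917/0.28 = 0.06845 m/d → t_A = 355/0.06845 = 5186 d
Zone B: v = q/n = 0.01917/0.15 = 0.1278 m/d → t_B = 56.3/0.1278 = 440.6 d
Zone C: v = q/n = 0.01917/0.31 = 0.06183 m/d → t_C = 680/0.06183 = 11000 d
Total t = 5186 + 440.6 + 11000 = 16620 d
   = 16620 / 365 = 45.5 yr

45.5 years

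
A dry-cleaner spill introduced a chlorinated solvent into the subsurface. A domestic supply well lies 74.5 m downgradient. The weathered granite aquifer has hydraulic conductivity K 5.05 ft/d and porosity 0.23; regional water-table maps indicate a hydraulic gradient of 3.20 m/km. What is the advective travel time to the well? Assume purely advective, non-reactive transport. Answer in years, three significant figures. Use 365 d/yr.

K = 5.05 ft/d × 0.3048 = 1.539 m/d
Specific discharge q = 1.539 × 0.0032 = 0.004926 m/d
v = Ki/n = 1.539·0.0032/0.23 = 0.02142 m/d
t = L / v = 74.5 / 0.02142 = 3479 d
   = 3479 / 365 = 9.53 yr

9.53 years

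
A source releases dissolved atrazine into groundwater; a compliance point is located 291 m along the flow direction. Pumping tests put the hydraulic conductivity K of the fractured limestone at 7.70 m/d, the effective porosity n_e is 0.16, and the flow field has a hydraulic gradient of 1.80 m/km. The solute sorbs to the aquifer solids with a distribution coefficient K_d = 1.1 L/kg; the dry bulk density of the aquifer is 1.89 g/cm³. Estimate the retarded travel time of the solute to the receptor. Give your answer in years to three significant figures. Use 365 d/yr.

129 years

Specific discharge q = 7.70 × 0.0018 = 0.01386 m/d
v = Ki/n = 7.70·0.0018/0.16 = 0.08663 m/d
Retardation R = 1 + ρ_b·K_d/n = 1 + 1.89×1.1/0.16 = 13.99
Contaminant velocity v_c = v/R = 0.08663/13.99 = 0.006190 m/d
t = L/v_c = 291/0.006190 = 47010 d
   = 47010/365 = 129 yr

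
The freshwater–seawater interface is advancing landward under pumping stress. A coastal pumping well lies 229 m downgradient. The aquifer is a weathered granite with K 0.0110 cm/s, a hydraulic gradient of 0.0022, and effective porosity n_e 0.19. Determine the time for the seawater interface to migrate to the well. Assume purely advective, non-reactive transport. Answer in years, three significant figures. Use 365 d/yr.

K = 0.0110 cm/s × 864 = 9.504 m/d
Specific discharge q = 9.504 × 0.0022 = 0.02091 m/d
Seepage velocity v = q / n = 0.02091 / 0.19 = 0.1100 m/d
t = L / v = 229 / 0.1100 = 2081 d
   = 2081 / 365 = 5.70 yr

5.70 years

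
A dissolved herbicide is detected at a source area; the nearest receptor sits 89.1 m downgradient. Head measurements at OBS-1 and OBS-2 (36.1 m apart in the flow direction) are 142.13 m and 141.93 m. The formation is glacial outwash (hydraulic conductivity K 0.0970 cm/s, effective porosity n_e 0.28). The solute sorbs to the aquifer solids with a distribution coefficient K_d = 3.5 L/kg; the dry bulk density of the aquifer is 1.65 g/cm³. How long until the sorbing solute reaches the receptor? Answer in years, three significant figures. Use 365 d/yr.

Hydraulic gradient i = (142.13 − 141.93) / 36.1 = 0.20 / 36.1 = 0.005540
K = 0.0970 cm/s × 864 = 83.81 m/d
Darcy flux q = K·i = 83.81 × 0.005540 = 0.4643 m/d
v = Ki/n = 83.81·0.005540/0.28 = 1.658 m/d
Retardation R = 1 + ρ_b·K_d/n = 1 + 1.65×3.5/0.28 = 21.62
Contaminant velocity v_c = v/R = 1.658/21.62 = 0.07668 m/d
t = L/v_c = 89.1/0.07668 = 1162 d
   = 1162/365 = 3.18 yr

3.18 years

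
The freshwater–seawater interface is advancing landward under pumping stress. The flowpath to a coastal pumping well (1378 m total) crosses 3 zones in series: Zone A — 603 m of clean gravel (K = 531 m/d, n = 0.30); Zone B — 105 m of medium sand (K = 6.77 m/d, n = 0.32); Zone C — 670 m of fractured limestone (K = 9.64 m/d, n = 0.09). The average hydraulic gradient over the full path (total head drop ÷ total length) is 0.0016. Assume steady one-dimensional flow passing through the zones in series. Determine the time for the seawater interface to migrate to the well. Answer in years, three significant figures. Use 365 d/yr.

Continuity: the same q passes through each zone, so ΔH = q·Σ(L_j/K_j) — the zones act as resistances in series.
Σ(L/K) = 603/531 + 105/6.77 + 670/9.64 = 1.136 + 15.51 + 69.50 = 86.15 d
K_eq = L_total / Σ(L/K) = 1378 / 86.15 = 16.00 m/d
q = K_eq · i = 16.00 × 0.0016 = 0.02559 m/d (same in every zone)
Zone A: v = q/n = 0.02559/0.30 = 0.08531 m/d → t_A = 603/0.08531 = 7068 d
Zone B: v = q/n = 0.02559/0.32 = 0.07998 m/d → t_B = 105/0.07998 = 1313 d
Zone C: v = q/n = 0.02559/0.09 = 0.2844 m/d → t_C = 670/0.2844 = 2356 d
Total t = 7068 + 1313 + 2356 = 10740 d
   = 10740 / 365 = 29.4 yr

29.4 years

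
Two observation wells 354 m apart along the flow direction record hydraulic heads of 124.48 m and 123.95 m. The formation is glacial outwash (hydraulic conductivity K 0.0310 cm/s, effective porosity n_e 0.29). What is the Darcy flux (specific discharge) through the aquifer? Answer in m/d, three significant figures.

0.0401 m/d

Hydraulic gradient i = (124.48 − 123.95) / 354 = 0.53 / 354 = 0.001497
K = 0.0310 cm/s × 864 = 26.78 m/d
Darcy flux q = K·i = 26.78 × 0.001497 = 0.04010 m/d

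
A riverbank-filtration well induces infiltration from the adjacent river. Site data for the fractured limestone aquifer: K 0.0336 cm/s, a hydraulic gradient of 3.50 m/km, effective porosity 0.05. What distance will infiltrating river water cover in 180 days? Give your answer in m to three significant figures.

K = 0.0336 cm/s × 864 = 29.03 m/d
q = Ki = 29.03 × 0.0035 = 0.1016 m/d
v_s = q/n_e = 0.1016/0.05 = 2.032 m/d
L = v × T = 2.032 × 180 = 365.8 m

366 m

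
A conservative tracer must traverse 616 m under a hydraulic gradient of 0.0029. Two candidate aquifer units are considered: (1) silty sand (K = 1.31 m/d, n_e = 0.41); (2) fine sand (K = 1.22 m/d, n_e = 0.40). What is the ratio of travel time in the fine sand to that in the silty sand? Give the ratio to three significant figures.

Unit 1 (silty sand): v = 1.31×0.0029/0.41 = 0.009266 m/d, t = 616/0.009266 = 66480 d
Unit 2 (fine sand): v = 1.22×0.0029/0.40 = 0.008845 m/d, t = 616/0.008845 = 69640 d
t(fine sand) / t(silty sand) = 69640/66480 = 1.05

1.05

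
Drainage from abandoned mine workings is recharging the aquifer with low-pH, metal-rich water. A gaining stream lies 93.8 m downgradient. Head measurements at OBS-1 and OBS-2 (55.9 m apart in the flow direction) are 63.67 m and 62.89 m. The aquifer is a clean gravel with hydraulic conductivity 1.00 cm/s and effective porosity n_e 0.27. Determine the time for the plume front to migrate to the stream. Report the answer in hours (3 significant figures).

50.4 hours

Hydraulic gradient i = (63.67 − 62.89) / 55.9 = 0.78 / 55.9 = 0.01395
K = 1.00 cm/s × 864 = 864.0 m/d
Darcy flux q = K·i = 864.0 × 0.01395 = 12.06 m/d
Average linear velocity = 12.06 / 0.27 = 44.65 m/d
t = L / v = 93.8 / 44.65 = 2.101 d
   = 2.101 × 24 = 50.4 h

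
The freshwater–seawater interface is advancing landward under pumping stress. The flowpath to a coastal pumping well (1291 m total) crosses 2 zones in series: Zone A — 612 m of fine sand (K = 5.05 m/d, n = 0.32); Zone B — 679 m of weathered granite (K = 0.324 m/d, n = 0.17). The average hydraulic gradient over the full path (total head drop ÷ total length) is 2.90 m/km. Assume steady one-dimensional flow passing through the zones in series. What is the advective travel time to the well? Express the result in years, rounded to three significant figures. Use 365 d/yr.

505 years

Steady 1-D flow in series ⇒ the Darcy flux q is identical in every zone and the zone head losses add (resistances L/K in series).
Σ(L/K) = 612/5.05 + 679/0.324 = 121.2 + 2096 = 2217 d
K_eq = L_total / Σ(L/K) = 1291 / 2217 = 0.5824 m/d
q = K_eq · i = 0.5824 × 0.0029 = 0.001689 m/d (same in every zone)
Zone A: v = q/n = 0.001689/0.32 = 0.005278 m/d → t_A = 612/0.005278 = 116000 d
Zone B: v = q/n = 0.001689/0.17 = 0.009934 m/d → t_B = 679/0.009934 = 68350 d
Total t = 116000 + 68350 = 184300 d
   = 184300 / 365 = 505 yr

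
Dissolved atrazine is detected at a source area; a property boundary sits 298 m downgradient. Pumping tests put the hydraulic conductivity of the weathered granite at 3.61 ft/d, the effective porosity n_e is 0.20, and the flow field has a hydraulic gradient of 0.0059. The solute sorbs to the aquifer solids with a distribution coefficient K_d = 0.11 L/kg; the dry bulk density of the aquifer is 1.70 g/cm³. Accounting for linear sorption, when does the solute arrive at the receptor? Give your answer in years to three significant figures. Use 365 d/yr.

48.7 years

K = 3.61 ft/d × 0.3048 = 1.100 m/d
q = Ki = 1.100 × 0.0059 = 0.006492 m/d
Seepage velocity v = q / n = 0.006492 / 0.20 = 0.03246 m/d
Retardation R = 1 + ρ_b·K_d/n = 1 + 1.70×0.11/0.20 = 1.935
Contaminant velocity v_c = v/R = 0.03246/1.935 = 0.01678 m/d
t = L/v_c = 298/0.01678 = 17760 d
   = 17760/365 = 48.7 yr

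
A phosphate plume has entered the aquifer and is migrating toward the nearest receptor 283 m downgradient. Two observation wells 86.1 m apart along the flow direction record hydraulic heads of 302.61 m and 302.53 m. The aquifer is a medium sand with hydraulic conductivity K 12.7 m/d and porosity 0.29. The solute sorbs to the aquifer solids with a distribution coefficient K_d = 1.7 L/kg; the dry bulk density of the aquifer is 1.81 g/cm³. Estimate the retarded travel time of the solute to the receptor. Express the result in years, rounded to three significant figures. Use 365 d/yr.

Hydraulic gradient i = (302.61 − 302.53) / 86.1 = 0.08 / 86.1 = 9.292e-4
Specific discharge q = 12.7 × 9.292e-4 = 0.01180 m/d
Seepage velocity v = q / n = 0.01180 / 0.29 = 0.04069 m/d
Retardation R = 1 + ρ_b·K_d/n = 1 + 1.81×1.7/0.29 = 11.61
Contaminant velocity v_c = v/R = 0.04069/11.61 = 0.003505 m/d
t = L/v_c = 283/0.003505 = 80750 d
   = 80750/365 = 221 yr

221 years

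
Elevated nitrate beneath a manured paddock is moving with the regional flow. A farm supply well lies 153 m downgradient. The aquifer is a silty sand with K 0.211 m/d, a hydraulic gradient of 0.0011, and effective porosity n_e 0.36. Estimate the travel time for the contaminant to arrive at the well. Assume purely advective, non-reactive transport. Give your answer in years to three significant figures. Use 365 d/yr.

q = Ki = 0.211 × 0.0011 = 2.321e-4 m/d
Seepage velocity v = q / n = 2.321e-4 / 0.36 = 6.447e-4 m/d
t = L / v = 153 / 6.447e-4 = 237300 d
   = 237300 / 365 = 650 yr

650 years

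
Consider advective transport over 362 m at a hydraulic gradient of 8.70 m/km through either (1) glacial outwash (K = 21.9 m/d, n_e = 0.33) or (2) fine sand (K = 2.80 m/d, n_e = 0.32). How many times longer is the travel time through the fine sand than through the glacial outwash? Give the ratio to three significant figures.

7.58

Unit 1 (glacial outwash): v = 21.9×0.0087/0.33 = 0.5774 m/d, t = 362/0.5774 = 627.0 d
Unit 2 (fine sand): v = 2.80×0.0087/0.32 = 0.07612 m/d, t = 362/0.07612 = 4755 d
t(fine sand) / t(glacial outwash) = 4755/627.0 = 7.58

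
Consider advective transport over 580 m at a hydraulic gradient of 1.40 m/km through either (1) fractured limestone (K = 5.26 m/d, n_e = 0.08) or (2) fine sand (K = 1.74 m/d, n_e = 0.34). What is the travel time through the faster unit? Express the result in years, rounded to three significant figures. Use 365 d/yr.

Unit 1 (fractured limestone): v = 5.26×0.0014/0.08 = 0.09205 m/d, t = 580/0.09205 = 6301 d
Unit 2 (fine sand): v = 1.74×0.0014/0.34 = 0.007165 m/d, t = 580/0.007165 = 80950 d
Faster: 6301 d / 365 = 17.3 yr

17.3 years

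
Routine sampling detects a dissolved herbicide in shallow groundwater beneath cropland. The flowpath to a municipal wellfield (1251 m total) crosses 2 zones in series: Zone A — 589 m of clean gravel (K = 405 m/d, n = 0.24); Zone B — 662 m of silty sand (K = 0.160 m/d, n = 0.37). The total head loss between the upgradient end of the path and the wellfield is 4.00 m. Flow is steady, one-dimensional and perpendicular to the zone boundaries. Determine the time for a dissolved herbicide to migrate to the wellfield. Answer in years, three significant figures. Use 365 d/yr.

Continuity: the same q passes through each zone, so ΔH = q·Σ(L_j/K_j) — the zones act as resistances in series.
Σ(L/K) = 589/405 + 662/0.160 = 1.454 + 4138 = 4139 d
q = ΔH / Σ(L/K) = 4.00 / 4139 = 9.664e-4 m/d (same in every zone)
Zone A: v = q/n = 9.664e-4/0.24 = 0.004027 m/d → t_A = 589/0.004027 = 146300 d
Zone B: v = q/n = 9.664e-4/0.37 = 0.002612 m/d → t_B = 662/0.002612 = 253400 d
Total t = 146300 + 253400 = 399700 d
   = 399700 / 365 = 1100 yr

1100 years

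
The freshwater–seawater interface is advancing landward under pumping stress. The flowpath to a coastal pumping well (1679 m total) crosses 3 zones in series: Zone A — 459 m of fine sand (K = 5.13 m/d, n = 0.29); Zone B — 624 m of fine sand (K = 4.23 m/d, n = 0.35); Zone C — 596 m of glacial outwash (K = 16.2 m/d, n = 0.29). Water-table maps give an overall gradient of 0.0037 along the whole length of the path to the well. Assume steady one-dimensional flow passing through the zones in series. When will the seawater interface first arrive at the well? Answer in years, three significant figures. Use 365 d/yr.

Steady 1-D flow in series ⇒ the Darcy flux q is identical in every zone and the zone head losses add (resistances L/K in series).
Σ(L/K) = 459/5.13 + 624/4.23 + 596/16.2 = 89.47 + 147.5 + 36.79 = 273.8 d
K_eq = L_total / Σ(L/K) = 1679 / 273.8 = 6.133 m/d
q = K_eq · i = 6.133 × 0.0037 = 0.02269 m/d (same in every zone)
Zone A: v = q/n = 0.02269/0.29 = 0.07824 m/d → t_A = 459/0.07824 = 5866 d
Zone B: v = q/n = 0.02269/0.35 = 0.06483 m/d → t_B = 624/0.06483 = 9625 d
Zone C: v = q/n = 0.02269/0.29 = 0.07824 m/d → t_C = 596/0.07824 = 7617 d
Total t = 5866 + 9625 + 7617 = 23110 d
   = 23110 / 365 = 63.3 yr

63.3 years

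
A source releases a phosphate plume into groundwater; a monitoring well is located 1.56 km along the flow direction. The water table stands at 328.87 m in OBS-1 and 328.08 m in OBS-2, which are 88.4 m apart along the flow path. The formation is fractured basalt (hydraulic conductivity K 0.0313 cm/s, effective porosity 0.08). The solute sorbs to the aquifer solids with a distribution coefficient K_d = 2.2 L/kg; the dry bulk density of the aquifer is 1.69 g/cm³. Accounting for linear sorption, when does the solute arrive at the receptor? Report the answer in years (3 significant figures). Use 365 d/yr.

67.2 years

Hydraulic gradient i = (328.87 − 328.08) / 88.4 = 0.79 / 88.4 = 0.008937
K = 0.0313 cm/s × 864 = 27.04 m/d
Darcy flux q = K·i = 27.04 × 0.008937 = 0.2417 m/d
Seepage velocity v = q / n = 0.2417 / 0.08 = 3.021 m/d
Retardation R = 1 + ρ_b·K_d/n = 1 + 1.69×2.2/0.08 = 47.48
Contaminant velocity v_c = v/R = 3.021/47.48 = 0.06363 m/d
L = 1.56 km = 1560 m
t = L/v_c = 1560/0.06363 = 24520 d
   = 24520/365 = 67.2 yr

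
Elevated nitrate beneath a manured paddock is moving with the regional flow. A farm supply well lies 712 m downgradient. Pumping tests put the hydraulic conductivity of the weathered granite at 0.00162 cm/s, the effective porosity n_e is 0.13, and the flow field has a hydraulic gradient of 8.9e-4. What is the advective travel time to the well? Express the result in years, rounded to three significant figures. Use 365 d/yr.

K = 0.00162 cm/s × 864 = 1.400 m/d
Darcy flux q = K·i = 1.400 × 8.9e-4 = 0.001246 m/d
Seepage velocity v = q / n = 0.001246 / 0.13 = 0.009582 m/d
t = L / v = 712 / 0.009582 = 74300 d
   = 74300 / 365 = 204 yr

204 years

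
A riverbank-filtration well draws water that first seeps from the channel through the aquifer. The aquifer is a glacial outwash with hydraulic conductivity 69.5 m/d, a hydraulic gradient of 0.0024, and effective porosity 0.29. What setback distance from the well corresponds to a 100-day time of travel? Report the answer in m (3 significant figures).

57.5 m

q = Ki = 69.5 × 0.0024 = 0.1668 m/d
v = Ki/n = 69.5·0.0024/0.29 = 0.5752 m/d
L = v × T = 0.5752 × 100 = 57.52 m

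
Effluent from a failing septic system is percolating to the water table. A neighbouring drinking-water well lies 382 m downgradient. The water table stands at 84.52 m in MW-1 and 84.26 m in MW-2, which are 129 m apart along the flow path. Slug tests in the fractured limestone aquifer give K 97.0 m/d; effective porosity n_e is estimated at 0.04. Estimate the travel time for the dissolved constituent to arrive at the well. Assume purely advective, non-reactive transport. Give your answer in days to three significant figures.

78.2 days

Hydraulic gradient i = (84.52 − 84.26) / 129 = 0.26 / 129 = 0.002016
Darcy flux q = K·i = 97.0 × 0.002016 = 0.1955 m/d
v = Ki/n = 97.0·0.002016/0.04 = 4.888 m/d
t = L / v = 382 / 4.888 = 78.16 d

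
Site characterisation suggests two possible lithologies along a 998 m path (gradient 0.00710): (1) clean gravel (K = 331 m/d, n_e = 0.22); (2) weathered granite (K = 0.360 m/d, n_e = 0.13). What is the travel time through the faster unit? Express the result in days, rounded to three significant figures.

Unit 1 (clean gravel): v = 331×0.0071/0.22 = 10.68 m/d, t = 998/10.68 = 93.43 d
Unit 2 (weathered granite): v = 0.360×0.0071/0.13 = 0.01966 m/d, t = 998/0.01966 = 50760 d
Faster unit: t = 93.4 d

93.4 days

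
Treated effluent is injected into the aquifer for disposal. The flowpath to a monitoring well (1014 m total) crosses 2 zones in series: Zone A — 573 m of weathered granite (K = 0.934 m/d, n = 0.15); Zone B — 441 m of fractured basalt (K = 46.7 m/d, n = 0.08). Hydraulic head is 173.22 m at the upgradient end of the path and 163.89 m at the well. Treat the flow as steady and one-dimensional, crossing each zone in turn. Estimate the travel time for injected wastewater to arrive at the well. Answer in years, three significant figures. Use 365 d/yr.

22.2 years

Total head drop ΔH = 173.22 − 163.89 = 9.33 m
Continuity: the same q passes through each zone, so ΔH = q·Σ(L_j/K_j) — the zones act as resistances in series.
Σ(L/K) = 573/0.934 + 441/46.7 = 613.5 + 9.443 = 622.9 d
q = ΔH / Σ(L/K) = 9.33 / 622.9 = 0.01498 m/d (same in every zone)
Zone A: v = q/n = 0.01498/0.15 = 0.09985 m/d → t_A = 573/0.09985 = 5739 d
Zone B: v = q/n = 0.01498/0.08 = 0.1872 m/d → t_B = 441/0.1872 = 2356 d
Total t = 5739 + 2356 = 8094 d
   = 8094 / 365 = 22.2 yr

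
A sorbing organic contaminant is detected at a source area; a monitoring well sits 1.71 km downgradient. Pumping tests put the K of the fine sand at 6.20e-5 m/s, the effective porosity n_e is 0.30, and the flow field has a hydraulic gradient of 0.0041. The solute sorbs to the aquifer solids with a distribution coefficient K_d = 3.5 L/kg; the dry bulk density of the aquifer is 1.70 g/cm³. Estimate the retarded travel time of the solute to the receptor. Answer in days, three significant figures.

487000 days

K = 6.20e-5 m/s × 86400 s/d = 5.357 m/d
q = Ki = 5.357 × 0.0041 = 0.02196 m/d
Seepage velocity v = q / n = 0.02196 / 0.30 = 0.07321 m/d
Retardation R = 1 + ρ_b·K_d/n = 1 + 1.70×3.5/0.30 = 20.83
Contaminant velocity v_c = v/R = 0.07321/20.83 = 0.003514 m/d
L = 1.71 km = 1710 m
t = L/v_c = 1710/0.003514 = 486600 d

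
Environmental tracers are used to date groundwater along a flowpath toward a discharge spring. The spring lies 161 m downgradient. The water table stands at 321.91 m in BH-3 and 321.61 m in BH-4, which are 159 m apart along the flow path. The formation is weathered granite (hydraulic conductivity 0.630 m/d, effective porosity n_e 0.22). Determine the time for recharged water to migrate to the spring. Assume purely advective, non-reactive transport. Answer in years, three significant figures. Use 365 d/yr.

Hydraulic gradient i = (321.91 − 321.61) / 159 = 0.30 / 159 = 0.001887
Specific discharge q = 0.630 × 0.001887 = 0.001189 m/d
Average linear velocity = 0.001189 / 0.22 = 0.005403 m/d
t = L / v = 161 / 0.005403 = 29800 d
   = 29800 / 365 = 81.6 yr

81.6 years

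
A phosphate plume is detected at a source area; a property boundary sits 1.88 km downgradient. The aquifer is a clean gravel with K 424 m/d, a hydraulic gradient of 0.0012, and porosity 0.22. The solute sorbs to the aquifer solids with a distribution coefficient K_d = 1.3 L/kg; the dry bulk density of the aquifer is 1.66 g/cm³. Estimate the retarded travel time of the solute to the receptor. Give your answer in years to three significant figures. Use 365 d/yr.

Darcy flux q = K·i = 424 × 0.0012 = 0.5088 m/d
v = Ki/n = 424·0.0012/0.22 = 2.313 m/d
Retardation R = 1 + ρ_b·K_d/n = 1 + 1.66×1.3/0.22 = 10.81
Contaminant velocity v_c = v/R = 2.313/10.81 = 0.2140 m/d
L = 1.88 km = 1880 m
t = L/v_c = 1880/0.2140 = 8787 d
   = 8787/365 = 24.1 yr

24.1 years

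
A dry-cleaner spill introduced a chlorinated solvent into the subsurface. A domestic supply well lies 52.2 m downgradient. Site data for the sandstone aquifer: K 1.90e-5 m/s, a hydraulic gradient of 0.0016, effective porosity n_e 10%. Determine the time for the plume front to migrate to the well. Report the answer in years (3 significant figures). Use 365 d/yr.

5.44 years

K = 1.90e-5 m/s × 86400 s/d = 1.642 m/d
Specific discharge q = 1.642 × 0.0016 = 0.002627 m/d
Average linear velocity = 0.002627 / 0.10 = 0.02627 m/d
t = L / v = 52.2 / 0.02627 = 1987 d
   = 1987 / 365 = 5.44 yr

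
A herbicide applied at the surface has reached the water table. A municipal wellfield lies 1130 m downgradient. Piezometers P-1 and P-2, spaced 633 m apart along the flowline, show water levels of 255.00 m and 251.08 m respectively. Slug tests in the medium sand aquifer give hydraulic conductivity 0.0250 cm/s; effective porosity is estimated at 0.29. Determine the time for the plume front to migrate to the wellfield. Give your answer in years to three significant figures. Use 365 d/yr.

Hydraulic gradient i = (255.00 − 251.08) / 633 = 3.92 / 633 = 0.006193
K = 0.0250 cm/s × 864 = 21.60 m/d
Darcy flux q = K·i = 21.60 × 0.006193 = 0.1338 m/d
Average linear velocity = 0.1338 / 0.29 = 0.4613 m/d
t = L / v = 1130 / 0.4613 = 2450 d
   = 2450 / 365 = 6.71 yr

6.71 years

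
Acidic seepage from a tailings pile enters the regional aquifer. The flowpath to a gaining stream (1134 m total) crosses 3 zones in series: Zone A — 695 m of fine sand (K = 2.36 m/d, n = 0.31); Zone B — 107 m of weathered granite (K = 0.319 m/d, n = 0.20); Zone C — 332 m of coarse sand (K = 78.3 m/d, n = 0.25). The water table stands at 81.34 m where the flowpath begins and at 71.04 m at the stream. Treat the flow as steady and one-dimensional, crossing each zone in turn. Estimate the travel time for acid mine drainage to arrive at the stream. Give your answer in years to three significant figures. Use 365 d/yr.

Total head drop ΔH = 81.34 − 71.04 = 10.30 m
Continuity: the same q passes through each zone, so ΔH = q·Σ(L_j/K_j) — the zones act as resistances in series.
Σ(L/K) = 695/2.36 + 107/0.319 + 332/78.3 = 294.5 + 335.4 + 4.240 = 634.2 d
q = ΔH / Σ(L/K) = 10.30 / 634.2 = 0.01624 m/d (same in every zone)
Zone A: v = q/n = 0.01624/0.31 = 0.05239 m/d → t_A = 695/0.05239 = 13260 d
Zone B: v = q/n = 0.01624/0.20 = 0.08121 m/d → t_B = 107/0.08121 = 1318 d
Zone C: v = q/n = 0.01624/0.25 = 0.06497 m/d → t_C = 332/0.06497 = 5110 d
Total t = 13260 + 1318 + 5110 = 19690 d
   = 19690 / 365 = 54.0 yr

54.0 years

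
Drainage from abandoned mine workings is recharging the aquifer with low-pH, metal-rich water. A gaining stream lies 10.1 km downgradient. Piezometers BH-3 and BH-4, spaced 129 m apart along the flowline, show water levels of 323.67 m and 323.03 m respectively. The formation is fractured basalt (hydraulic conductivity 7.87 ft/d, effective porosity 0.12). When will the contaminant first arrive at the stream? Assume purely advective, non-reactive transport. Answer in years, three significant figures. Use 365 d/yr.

Hydraulic gradient i = (323.67 − 323.03) / 129 = 0.64 / 129 = 0.004961
K = 7.87 ft/d × 0.3048 = 2.399 m/d
Specific discharge q = 2.399 × 0.004961 = 0.01190 m/d
v_s = q/n_e = 0.01190/0.12 = 0.09917 m/d
L = 10.1 km = 10100 m
t = L / v = 10100 / 0.09917 = 101800 d
   = 101800 / 365 = 279 yr

279 years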